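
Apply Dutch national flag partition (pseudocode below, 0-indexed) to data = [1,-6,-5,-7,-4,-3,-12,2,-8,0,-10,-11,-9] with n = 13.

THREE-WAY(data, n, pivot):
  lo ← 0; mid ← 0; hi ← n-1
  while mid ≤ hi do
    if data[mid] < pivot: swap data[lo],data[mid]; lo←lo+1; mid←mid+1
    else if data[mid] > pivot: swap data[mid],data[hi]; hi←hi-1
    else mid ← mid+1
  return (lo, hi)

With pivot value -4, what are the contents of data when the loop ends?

lo=0 mid=0 hi=12
1>-4: swap(0,12), hi=11 ⇒ [-9,-6,-5,-7,-4,-3,-12,2,-8,0,-10,-11,1]
-9<-4: swap(0,0), lo=1 mid=1 ⇒ [-9,-6,-5,-7,-4,-3,-12,2,-8,0,-10,-11,1]
-6<-4: swap(1,1), lo=2 mid=2 ⇒ [-9,-6,-5,-7,-4,-3,-12,2,-8,0,-10,-11,1]
-5<-4: swap(2,2), lo=3 mid=3 ⇒ [-9,-6,-5,-7,-4,-3,-12,2,-8,0,-10,-11,1]
-7<-4: swap(3,3), lo=4 mid=4 ⇒ [-9,-6,-5,-7,-4,-3,-12,2,-8,0,-10,-11,1]
-4=-4: mid=5
-3>-4: swap(5,11), hi=10 ⇒ [-9,-6,-5,-7,-4,-11,-12,2,-8,0,-10,-3,1]
-11<-4: swap(4,5), lo=5 mid=6 ⇒ [-9,-6,-5,-7,-11,-4,-12,2,-8,0,-10,-3,1]
-12<-4: swap(5,6), lo=6 mid=7 ⇒ [-9,-6,-5,-7,-11,-12,-4,2,-8,0,-10,-3,1]
2>-4: swap(7,10), hi=9 ⇒ [-9,-6,-5,-7,-11,-12,-4,-10,-8,0,2,-3,1]
-10<-4: swap(6,7), lo=7 mid=8 ⇒ [-9,-6,-5,-7,-11,-12,-10,-4,-8,0,2,-3,1]
-8<-4: swap(7,8), lo=8 mid=9 ⇒ [-9,-6,-5,-7,-11,-12,-10,-8,-4,0,2,-3,1]
0>-4: swap(9,9), hi=8 ⇒ [-9,-6,-5,-7,-11,-12,-10,-8,-4,0,2,-3,1]
done. lo=8 hi=8; data=[-9,-6,-5,-7,-11,-12,-10,-8,-4,0,2,-3,1]

[-9,-6,-5,-7,-11,-12,-10,-8,-4,0,2,-3,1]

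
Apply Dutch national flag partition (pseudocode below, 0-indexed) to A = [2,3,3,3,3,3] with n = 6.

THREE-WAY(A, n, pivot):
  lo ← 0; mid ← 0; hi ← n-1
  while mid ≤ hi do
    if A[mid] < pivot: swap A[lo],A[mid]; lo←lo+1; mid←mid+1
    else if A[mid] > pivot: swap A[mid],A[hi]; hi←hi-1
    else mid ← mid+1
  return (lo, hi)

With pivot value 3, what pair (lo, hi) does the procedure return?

(1, 5)

lo=0 mid=0 hi=5
2<3: swap(0,0), lo=1 mid=1 ⇒ [2,3,3,3,3,3]
3=3: mid=2
3=3: mid=3
3=3: mid=4
3=3: mid=5
3=3: mid=6
done. lo=1 hi=5; A=[2,3,3,3,3,3]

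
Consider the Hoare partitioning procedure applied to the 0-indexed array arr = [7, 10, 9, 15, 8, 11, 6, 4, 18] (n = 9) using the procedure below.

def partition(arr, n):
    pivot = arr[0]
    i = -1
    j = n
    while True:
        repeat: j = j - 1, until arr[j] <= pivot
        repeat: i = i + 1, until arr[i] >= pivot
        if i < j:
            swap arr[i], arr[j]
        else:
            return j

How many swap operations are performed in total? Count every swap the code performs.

2

pivot = arr[0] = 7; i = -1, j = 9
j→7 (arr[7]=4≤7), i→0 (arr[0]=7≥7); i<j, swap → [4, 10, 9, 15, 8, 11, 6, 7, 18]
j→6 (arr[6]=6≤7), i→1 (arr[1]=10≥7); i<j, swap → [4, 6, 9, 15, 8, 11, 10, 7, 18]
j→1, i→2; i≥j, return j=1. arr = [4, 6, 9, 15, 8, 11, 10, 7, 18]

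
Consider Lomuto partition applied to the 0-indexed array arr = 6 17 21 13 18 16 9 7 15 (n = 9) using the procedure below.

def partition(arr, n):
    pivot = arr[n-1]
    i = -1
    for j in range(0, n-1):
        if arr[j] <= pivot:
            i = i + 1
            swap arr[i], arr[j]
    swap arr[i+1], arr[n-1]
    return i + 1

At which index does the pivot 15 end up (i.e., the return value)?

pivot = arr[8] = 15; i = -1
j=0: arr[0]=6 ≤ 15 → i=0, swap arr[0],arr[0] (no change) → 6 17 21 13 18 16 9 7 15
j=1: arr[1]=17 > 15 → no swap
j=2: arr[2]=21 > 15 → no swap
j=3: arr[3]=13 ≤ 15 → i=1, swap arr[1],arr[3] → 6 13 21 17 18 16 9 7 15
j=4: arr[4]=18 > 15 → no swap
j=5: arr[5]=16 > 15 → no swap
j=6: arr[6]=9 ≤ 15 → i=2, swap arr[2],arr[6] → 6 13 9 17 18 16 21 7 15
j=7: arr[7]=7 ≤ 15 → i=3, swap arr[3],arr[7] → 6 13 9 7 18 16 21 17 15
final swap arr[4],arr[8] → 6 13 9 7 15 16 21 17 18; return 4

4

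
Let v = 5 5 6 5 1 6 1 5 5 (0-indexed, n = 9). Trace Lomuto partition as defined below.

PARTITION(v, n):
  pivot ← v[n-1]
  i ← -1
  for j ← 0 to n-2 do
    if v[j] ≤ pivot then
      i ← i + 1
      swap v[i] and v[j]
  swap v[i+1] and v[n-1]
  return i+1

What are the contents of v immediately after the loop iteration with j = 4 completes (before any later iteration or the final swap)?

5 5 5 1 6 6 1 5 5

pivot=5, i=-1
j=0: 5≤5, i=0, swap(0,0) ⇒ 5 5 6 5 1 6 1 5 5
j=1: 5≤5, i=1, swap(1,1) ⇒ 5 5 6 5 1 6 1 5 5
j=2: 6>5, skip
j=3: 5≤5, i=2, swap(2,3) ⇒ 5 5 5 6 1 6 1 5 5
j=4: 1≤5, i=3, swap(3,4) ⇒ 5 5 5 1 6 6 1 5 5
(after j=4) v = 5 5 5 1 6 6 1 5 5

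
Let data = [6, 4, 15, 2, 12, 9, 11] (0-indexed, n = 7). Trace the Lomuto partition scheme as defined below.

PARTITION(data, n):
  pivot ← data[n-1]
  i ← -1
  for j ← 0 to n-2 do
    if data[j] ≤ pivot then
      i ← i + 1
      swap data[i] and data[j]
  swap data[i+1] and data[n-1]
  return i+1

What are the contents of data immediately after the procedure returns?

pivot=11, i=-1
j=0: 6≤11, i=0, swap(0,0) ⇒ [6, 4, 15, 2, 12, 9, 11]
j=1: 4≤11, i=1, swap(1,1) ⇒ [6, 4, 15, 2, 12, 9, 11]
j=2: 15>11, skip
j=3: 2≤11, i=2, swap(2,3) ⇒ [6, 4, 2, 15, 12, 9, 11]
j=4: 12>11, skip
j=5: 9≤11, i=3, swap(3,5) ⇒ [6, 4, 2, 9, 12, 15, 11]
swap(4,6) ⇒ [6, 4, 2, 9, 11, 15, 12]; return 4

[6, 4, 2, 9, 11, 15, 12]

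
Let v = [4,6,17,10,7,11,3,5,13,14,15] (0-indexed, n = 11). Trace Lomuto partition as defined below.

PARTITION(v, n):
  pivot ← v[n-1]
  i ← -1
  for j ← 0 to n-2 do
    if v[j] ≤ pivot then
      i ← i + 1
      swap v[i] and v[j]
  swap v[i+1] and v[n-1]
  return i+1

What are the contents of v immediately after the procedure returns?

[4,6,10,7,11,3,5,13,14,15,17]

pivot = v[10] = 15; i = -1
j=0: v[0]=4 ≤ 15 → i=0, swap v[0],v[0] (no change) → [4,6,17,10,7,11,3,5,13,14,15]
j=1: v[1]=6 ≤ 15 → i=1, swap v[1],v[1] (no change) → [4,6,17,10,7,11,3,5,13,14,15]
j=2: v[2]=17 > 15 → no swap
j=3: v[3]=10 ≤ 15 → i=2, swap v[2],v[3] → [4,6,10,17,7,11,3,5,13,14,15]
j=4: v[4]=7 ≤ 15 → i=3, swap v[3],v[4] → [4,6,10,7,17,11,3,5,13,14,15]
j=5: v[5]=11 ≤ 15 → i=4, swap v[4],v[5] → [4,6,10,7,11,17,3,5,13,14,15]
j=6: v[6]=3 ≤ 15 → i=5, swap v[5],v[6] → [4,6,10,7,11,3,17,5,13,14,15]
j=7: v[7]=5 ≤ 15 → i=6, swap v[6],v[7] → [4,6,10,7,11,3,5,17,13,14,15]
j=8: v[8]=13 ≤ 15 → i=7, swap v[7],v[8] → [4,6,10,7,11,3,5,13,17,14,15]
j=9: v[9]=14 ≤ 15 → i=8, swap v[8],v[9] → [4,6,10,7,11,3,5,13,14,17,15]
final swap v[9],v[10] → [4,6,10,7,11,3,5,13,14,15,17]; return 9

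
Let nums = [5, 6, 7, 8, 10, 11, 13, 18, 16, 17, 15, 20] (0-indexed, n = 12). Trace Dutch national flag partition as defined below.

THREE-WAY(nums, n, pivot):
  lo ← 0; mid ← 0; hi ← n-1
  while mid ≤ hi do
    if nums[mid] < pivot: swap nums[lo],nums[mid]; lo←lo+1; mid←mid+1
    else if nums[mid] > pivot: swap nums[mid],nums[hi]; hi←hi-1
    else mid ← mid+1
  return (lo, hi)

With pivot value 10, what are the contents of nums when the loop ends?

[5, 6, 7, 8, 10, 13, 18, 16, 17, 15, 20, 11]

lo=0 mid=0 hi=11
5<10: swap(0,0), lo=1 mid=1 ⇒ [5, 6, 7, 8, 10, 11, 13, 18, 16, 17, 15, 20]
6<10: swap(1,1), lo=2 mid=2 ⇒ [5, 6, 7, 8, 10, 11, 13, 18, 16, 17, 15, 20]
7<10: swap(2,2), lo=3 mid=3 ⇒ [5, 6, 7, 8, 10, 11, 13, 18, 16, 17, 15, 20]
8<10: swap(3,3), lo=4 mid=4 ⇒ [5, 6, 7, 8, 10, 11, 13, 18, 16, 17, 15, 20]
10=10: mid=5
11>10: swap(5,11), hi=10 ⇒ [5, 6, 7, 8, 10, 20, 13, 18, 16, 17, 15, 11]
20>10: swap(5,10), hi=9 ⇒ [5, 6, 7, 8, 10, 15, 13, 18, 16, 17, 20, 11]
15>10: swap(5,9), hi=8 ⇒ [5, 6, 7, 8, 10, 17, 13, 18, 16, 15, 20, 11]
17>10: swap(5,8), hi=7 ⇒ [5, 6, 7, 8, 10, 16, 13, 18, 17, 15, 20, 11]
16>10: swap(5,7), hi=6 ⇒ [5, 6, 7, 8, 10, 18, 13, 16, 17, 15, 20, 11]
18>10: swap(5,6), hi=5 ⇒ [5, 6, 7, 8, 10, 13, 18, 16, 17, 15, 20, 11]
13>10: swap(5,5), hi=4 ⇒ [5, 6, 7, 8, 10, 13, 18, 16, 17, 15, 20, 11]
done. lo=4 hi=4; nums=[5, 6, 7, 8, 10, 13, 18, 16, 17, 15, 20, 11]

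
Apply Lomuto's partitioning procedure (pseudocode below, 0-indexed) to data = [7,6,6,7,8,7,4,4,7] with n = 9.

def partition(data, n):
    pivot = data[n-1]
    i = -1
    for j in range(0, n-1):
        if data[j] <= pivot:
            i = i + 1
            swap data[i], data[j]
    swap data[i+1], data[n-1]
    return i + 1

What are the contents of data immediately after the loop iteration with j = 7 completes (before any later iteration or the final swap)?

pivot = data[8] = 7; i = -1
j=0: data[0]=7 ≤ 7 → i=0, swap data[0],data[0] (no change) → [7,6,6,7,8,7,4,4,7]
j=1: data[1]=6 ≤ 7 → i=1, swap data[1],data[1] (no change) → [7,6,6,7,8,7,4,4,7]
j=2: data[2]=6 ≤ 7 → i=2, swap data[2],data[2] (no change) → [7,6,6,7,8,7,4,4,7]
j=3: data[3]=7 ≤ 7 → i=3, swap data[3],data[3] (no change) → [7,6,6,7,8,7,4,4,7]
j=4: data[4]=8 > 7 → no swap
j=5: data[5]=7 ≤ 7 → i=4, swap data[4],data[5] → [7,6,6,7,7,8,4,4,7]
j=6: data[6]=4 ≤ 7 → i=5, swap data[5],data[6] → [7,6,6,7,7,4,8,4,7]
j=7: data[7]=4 ≤ 7 → i=6, swap data[6],data[7] → [7,6,6,7,7,4,4,8,7]
(after j=7) data = [7,6,6,7,7,4,4,8,7]

[7,6,6,7,7,4,4,8,7]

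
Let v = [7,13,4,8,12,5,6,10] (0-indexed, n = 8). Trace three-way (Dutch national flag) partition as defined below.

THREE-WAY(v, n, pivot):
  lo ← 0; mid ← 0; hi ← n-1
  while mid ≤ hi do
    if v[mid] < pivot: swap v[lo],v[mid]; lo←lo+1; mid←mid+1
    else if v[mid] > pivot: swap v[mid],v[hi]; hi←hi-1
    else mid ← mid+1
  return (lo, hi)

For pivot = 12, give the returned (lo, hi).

(6, 6)

lo=0 mid=0 hi=7
7<12: swap(0,0), lo=1 mid=1 ⇒ [7,13,4,8,12,5,6,10]
13>12: swap(1,7), hi=6 ⇒ [7,10,4,8,12,5,6,13]
10<12: swap(1,1), lo=2 mid=2 ⇒ [7,10,4,8,12,5,6,13]
4<12: swap(2,2), lo=3 mid=3 ⇒ [7,10,4,8,12,5,6,13]
8<12: swap(3,3), lo=4 mid=4 ⇒ [7,10,4,8,12,5,6,13]
12=12: mid=5
5<12: swap(4,5), lo=5 mid=6 ⇒ [7,10,4,8,5,12,6,13]
6<12: swap(5,6), lo=6 mid=7 ⇒ [7,10,4,8,5,6,12,13]
done. lo=6 hi=6; v=[7,10,4,8,5,6,12,13]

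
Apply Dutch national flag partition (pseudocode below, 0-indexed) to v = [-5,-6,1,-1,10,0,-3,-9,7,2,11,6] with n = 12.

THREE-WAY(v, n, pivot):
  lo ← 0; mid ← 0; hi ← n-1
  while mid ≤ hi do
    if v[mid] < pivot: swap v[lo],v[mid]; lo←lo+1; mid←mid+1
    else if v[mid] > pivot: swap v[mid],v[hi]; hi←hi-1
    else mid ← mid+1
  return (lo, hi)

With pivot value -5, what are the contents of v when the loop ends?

[-6,-9,-5,10,0,-3,-1,7,2,11,6,1]

pivot = -5; lo=0, mid=0, hi=11
v[mid]=-5=-5: mid=1
v[mid]=-6<-5: swap v[0],v[1]; lo=1,mid=2 → [-6,-5,1,-1,10,0,-3,-9,7,2,11,6]
v[mid]=1>-5: swap v[2],v[11]; hi=10 → [-6,-5,6,-1,10,0,-3,-9,7,2,11,1]
v[mid]=6>-5: swap v[2],v[10]; hi=9 → [-6,-5,11,-1,10,0,-3,-9,7,2,6,1]
v[mid]=11>-5: swap v[2],v[9]; hi=8 → [-6,-5,2,-1,10,0,-3,-9,7,11,6,1]
v[mid]=2>-5: swap v[2],v[8]; hi=7 → [-6,-5,7,-1,10,0,-3,-9,2,11,6,1]
v[mid]=7>-5: swap v[2],v[7]; hi=6 → [-6,-5,-9,-1,10,0,-3,7,2,11,6,1]
v[mid]=-9<-5: swap v[1],v[2]; lo=2,mid=3 → [-6,-9,-5,-1,10,0,-3,7,2,11,6,1]
v[mid]=-1>-5: swap v[3],v[6]; hi=5 → [-6,-9,-5,-3,10,0,-1,7,2,11,6,1]
v[mid]=-3>-5: swap v[3],v[5]; hi=4 → [-6,-9,-5,0,10,-3,-1,7,2,11,6,1]
v[mid]=0>-5: swap v[3],v[4]; hi=3 → [-6,-9,-5,10,0,-3,-1,7,2,11,6,1]
v[mid]=10>-5: swap v[3],v[3]; hi=2 → [-6,-9,-5,10,0,-3,-1,7,2,11,6,1]
end: lo=2, hi=2; v = [-6,-9,-5,10,0,-3,-1,7,2,11,6,1]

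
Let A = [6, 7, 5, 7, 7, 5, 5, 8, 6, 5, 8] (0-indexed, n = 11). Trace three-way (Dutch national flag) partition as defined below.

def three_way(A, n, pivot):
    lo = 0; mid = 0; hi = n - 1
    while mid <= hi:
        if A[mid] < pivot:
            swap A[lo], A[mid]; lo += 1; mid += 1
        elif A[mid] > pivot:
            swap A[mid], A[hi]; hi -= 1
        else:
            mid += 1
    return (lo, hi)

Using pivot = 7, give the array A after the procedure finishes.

lo=0 mid=0 hi=10
6<7: swap(0,0), lo=1 mid=1 ⇒ [6, 7, 5, 7, 7, 5, 5, 8, 6, 5, 8]
7=7: mid=2
5<7: swap(1,2), lo=2 mid=3 ⇒ [6, 5, 7, 7, 7, 5, 5, 8, 6, 5, 8]
7=7: mid=4
7=7: mid=5
5<7: swap(2,5), lo=3 mid=6 ⇒ [6, 5, 5, 7, 7, 7, 5, 8, 6, 5, 8]
5<7: swap(3,6), lo=4 mid=7 ⇒ [6, 5, 5, 5, 7, 7, 7, 8, 6, 5, 8]
8>7: swap(7,10), hi=9 ⇒ [6, 5, 5, 5, 7, 7, 7, 8, 6, 5, 8]
8>7: swap(7,9), hi=8 ⇒ [6, 5, 5, 5, 7, 7, 7, 5, 6, 8, 8]
5<7: swap(4,7), lo=5 mid=8 ⇒ [6, 5, 5, 5, 5, 7, 7, 7, 6, 8, 8]
6<7: swap(5,8), lo=6 mid=9 ⇒ [6, 5, 5, 5, 5, 6, 7, 7, 7, 8, 8]
done. lo=6 hi=8; A=[6, 5, 5, 5, 5, 6, 7, 7, 7, 8, 8]

[6, 5, 5, 5, 5, 6, 7, 7, 7, 8, 8]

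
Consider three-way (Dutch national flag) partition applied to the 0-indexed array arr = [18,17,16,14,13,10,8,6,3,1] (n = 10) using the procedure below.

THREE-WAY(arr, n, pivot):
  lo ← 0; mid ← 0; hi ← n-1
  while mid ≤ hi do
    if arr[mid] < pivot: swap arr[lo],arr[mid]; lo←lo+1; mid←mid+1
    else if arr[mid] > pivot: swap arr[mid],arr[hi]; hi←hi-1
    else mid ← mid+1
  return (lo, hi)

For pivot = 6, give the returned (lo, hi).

pivot = 6; lo=0, mid=0, hi=9
arr[mid]=18>6: swap arr[0],arr[9]; hi=8 → [1,17,16,14,13,10,8,6,3,18]
arr[mid]=1<6: swap arr[0],arr[0]; lo=1,mid=1 → [1,17,16,14,13,10,8,6,3,18]
arr[mid]=17>6: swap arr[1],arr[8]; hi=7 → [1,3,16,14,13,10,8,6,17,18]
arr[mid]=3<6: swap arr[1],arr[1]; lo=2,mid=2 → [1,3,16,14,13,10,8,6,17,18]
arr[mid]=16>6: swap arr[2],arr[7]; hi=6 → [1,3,6,14,13,10,8,16,17,18]
arr[mid]=6=6: mid=3
arr[mid]=14>6: swap arr[3],arr[6]; hi=5 → [1,3,6,8,13,10,14,16,17,18]
arr[mid]=8>6: swap arr[3],arr[5]; hi=4 → [1,3,6,10,13,8,14,16,17,18]
arr[mid]=10>6: swap arr[3],arr[4]; hi=3 → [1,3,6,13,10,8,14,16,17,18]
arr[mid]=13>6: swap arr[3],arr[3]; hi=2 → [1,3,6,13,10,8,14,16,17,18]
end: lo=2, hi=2; arr = [1,3,6,13,10,8,14,16,17,18]

(2, 2)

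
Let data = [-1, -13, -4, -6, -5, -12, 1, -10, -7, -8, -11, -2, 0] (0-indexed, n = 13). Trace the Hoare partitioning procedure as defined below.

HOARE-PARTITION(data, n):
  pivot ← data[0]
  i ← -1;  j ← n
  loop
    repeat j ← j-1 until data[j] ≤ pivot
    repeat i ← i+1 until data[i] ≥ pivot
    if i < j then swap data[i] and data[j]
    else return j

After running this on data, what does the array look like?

pivot = data[0] = -1; i = -1, j = 13
j→11 (data[11]=-2≤-1), i→0 (data[0]=-1≥-1); i<j, swap → [-2, -13, -4, -6, -5, -12, 1, -10, -7, -8, -11, -1, 0]
j→10 (data[10]=-11≤-1), i→6 (data[6]=1≥-1); i<j, swap → [-2, -13, -4, -6, -5, -12, -11, -10, -7, -8, 1, -1, 0]
j→9, i→10; i≥j, return j=9. data = [-2, -13, -4, -6, -5, -12, -11, -10, -7, -8, 1, -1, 0]

[-2, -13, -4, -6, -5, -12, -11, -10, -7, -8, 1, -1, 0]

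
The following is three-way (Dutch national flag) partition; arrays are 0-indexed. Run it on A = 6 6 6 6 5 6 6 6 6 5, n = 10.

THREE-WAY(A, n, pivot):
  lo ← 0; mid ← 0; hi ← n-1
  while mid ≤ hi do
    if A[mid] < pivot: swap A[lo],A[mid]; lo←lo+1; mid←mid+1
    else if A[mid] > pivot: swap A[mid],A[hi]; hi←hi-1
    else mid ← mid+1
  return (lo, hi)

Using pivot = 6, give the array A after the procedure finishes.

5 5 6 6 6 6 6 6 6 6

pivot = 6; lo=0, mid=0, hi=9
A[mid]=6=6: mid=1
A[mid]=6=6: mid=2
A[mid]=6=6: mid=3
A[mid]=6=6: mid=4
A[mid]=5<6: swap A[0],A[4]; lo=1,mid=5 → 5 6 6 6 6 6 6 6 6 5
A[mid]=6=6: mid=6
A[mid]=6=6: mid=7
A[mid]=6=6: mid=8
A[mid]=6=6: mid=9
A[mid]=5<6: swap A[1],A[9]; lo=2,mid=10 → 5 5 6 6 6 6 6 6 6 6
end: lo=2, hi=9; A = 5 5 6 6 6 6 6 6 6 6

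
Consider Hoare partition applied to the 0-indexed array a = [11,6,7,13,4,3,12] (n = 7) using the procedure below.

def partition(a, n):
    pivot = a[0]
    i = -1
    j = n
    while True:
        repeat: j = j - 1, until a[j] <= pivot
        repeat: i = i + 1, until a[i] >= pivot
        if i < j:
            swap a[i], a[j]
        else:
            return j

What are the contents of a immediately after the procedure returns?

[3,6,7,4,13,11,12]

pivot = a[0] = 11; i = -1, j = 7
j→5 (a[5]=3≤11), i→0 (a[0]=11≥11); i<j, swap → [3,6,7,13,4,11,12]
j→4 (a[4]=4≤11), i→3 (a[3]=13≥11); i<j, swap → [3,6,7,4,13,11,12]
j→3, i→4; i≥j, return j=3. a = [3,6,7,4,13,11,12]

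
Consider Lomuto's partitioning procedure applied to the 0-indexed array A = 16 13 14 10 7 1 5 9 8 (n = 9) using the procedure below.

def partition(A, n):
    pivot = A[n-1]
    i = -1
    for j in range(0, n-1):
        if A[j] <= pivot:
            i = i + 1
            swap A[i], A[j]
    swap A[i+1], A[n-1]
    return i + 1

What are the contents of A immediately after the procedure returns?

pivot=8, i=-1
j=0: 16>8, skip
j=1: 13>8, skip
j=2: 14>8, skip
j=3: 10>8, skip
j=4: 7≤8, i=0, swap(0,4) ⇒ 7 13 14 10 16 1 5 9 8
j=5: 1≤8, i=1, swap(1,5) ⇒ 7 1 14 10 16 13 5 9 8
j=6: 5≤8, i=2, swap(2,6) ⇒ 7 1 5 10 16 13 14 9 8
j=7: 9>8, skip
swap(3,8) ⇒ 7 1 5 8 16 13 14 9 10; return 3

7 1 5 8 16 13 14 9 10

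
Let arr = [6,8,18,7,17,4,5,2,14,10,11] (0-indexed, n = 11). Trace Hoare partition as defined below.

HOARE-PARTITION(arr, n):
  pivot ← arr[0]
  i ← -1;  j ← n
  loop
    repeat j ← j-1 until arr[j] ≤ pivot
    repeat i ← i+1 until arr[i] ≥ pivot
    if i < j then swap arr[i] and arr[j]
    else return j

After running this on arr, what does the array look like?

pivot=6
j stops at 7 (2), i stops at 0 (6); swap ⇒ [2,8,18,7,17,4,5,6,14,10,11]
j stops at 6 (5), i stops at 1 (8); swap ⇒ [2,5,18,7,17,4,8,6,14,10,11]
j stops at 5 (4), i stops at 2 (18); swap ⇒ [2,5,4,7,17,18,8,6,14,10,11]
j stops at 2, i stops at 3; i≥j ⇒ return 2. arr=[2,5,4,7,17,18,8,6,14,10,11]

[2,5,4,7,17,18,8,6,14,10,11]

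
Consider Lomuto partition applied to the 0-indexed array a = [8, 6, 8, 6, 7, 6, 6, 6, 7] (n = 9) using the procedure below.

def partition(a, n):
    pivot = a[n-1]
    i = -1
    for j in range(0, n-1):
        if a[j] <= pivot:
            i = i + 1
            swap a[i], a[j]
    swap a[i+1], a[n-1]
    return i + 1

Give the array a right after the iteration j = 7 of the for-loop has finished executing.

[6, 6, 7, 6, 6, 6, 8, 8, 7]

pivot=7, i=-1
j=0: 8>7, skip
j=1: 6≤7, i=0, swap(0,1) ⇒ [6, 8, 8, 6, 7, 6, 6, 6, 7]
j=2: 8>7, skip
j=3: 6≤7, i=1, swap(1,3) ⇒ [6, 6, 8, 8, 7, 6, 6, 6, 7]
j=4: 7≤7, i=2, swap(2,4) ⇒ [6, 6, 7, 8, 8, 6, 6, 6, 7]
j=5: 6≤7, i=3, swap(3,5) ⇒ [6, 6, 7, 6, 8, 8, 6, 6, 7]
j=6: 6≤7, i=4, swap(4,6) ⇒ [6, 6, 7, 6, 6, 8, 8, 6, 7]
j=7: 6≤7, i=5, swap(5,7) ⇒ [6, 6, 7, 6, 6, 6, 8, 8, 7]
(after j=7) a = [6, 6, 7, 6, 6, 6, 8, 8, 7]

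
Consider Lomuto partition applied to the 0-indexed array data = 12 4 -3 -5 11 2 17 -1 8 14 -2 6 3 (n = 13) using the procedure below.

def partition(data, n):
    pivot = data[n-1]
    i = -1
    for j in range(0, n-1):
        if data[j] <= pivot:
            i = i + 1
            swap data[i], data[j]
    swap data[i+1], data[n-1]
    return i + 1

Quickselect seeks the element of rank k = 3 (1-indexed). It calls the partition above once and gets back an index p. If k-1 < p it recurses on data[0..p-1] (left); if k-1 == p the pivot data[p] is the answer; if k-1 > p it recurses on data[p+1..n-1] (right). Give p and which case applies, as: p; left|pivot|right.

5; left

pivot=3, i=-1
j=0: 12>3, skip
j=1: 4>3, skip
j=2: -3≤3, i=0, swap(0,2) ⇒ -3 4 12 -5 11 2 17 -1 8 14 -2 6 3
j=3: -5≤3, i=1, swap(1,3) ⇒ -3 -5 12 4 11 2 17 -1 8 14 -2 6 3
j=4: 11>3, skip
j=5: 2≤3, i=2, swap(2,5) ⇒ -3 -5 2 4 11 12 17 -1 8 14 -2 6 3
j=6: 17>3, skip
j=7: -1≤3, i=3, swap(3,7) ⇒ -3 -5 2 -1 11 12 17 4 8 14 -2 6 3
j=8: 8>3, skip
j=9: 14>3, skip
j=10: -2≤3, i=4, swap(4,10) ⇒ -3 -5 2 -1 -2 12 17 4 8 14 11 6 3
j=11: 6>3, skip
swap(5,12) ⇒ -3 -5 2 -1 -2 3 17 4 8 14 11 6 12; return 5
p = 5; k-1 = 2 < 5 ⇒ left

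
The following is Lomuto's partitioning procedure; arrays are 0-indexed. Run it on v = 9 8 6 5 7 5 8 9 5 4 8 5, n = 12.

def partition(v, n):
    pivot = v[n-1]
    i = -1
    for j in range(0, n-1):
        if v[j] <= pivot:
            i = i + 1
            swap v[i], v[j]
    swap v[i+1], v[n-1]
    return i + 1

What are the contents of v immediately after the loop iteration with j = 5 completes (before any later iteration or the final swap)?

pivot=5, i=-1
j=0: 9>5, skip
j=1: 8>5, skip
j=2: 6>5, skip
j=3: 5≤5, i=0, swap(0,3) ⇒ 5 8 6 9 7 5 8 9 5 4 8 5
j=4: 7>5, skip
j=5: 5≤5, i=1, swap(1,5) ⇒ 5 5 6 9 7 8 8 9 5 4 8 5
(after j=5) v = 5 5 6 9 7 8 8 9 5 4 8 5

5 5 6 9 7 8 8 9 5 4 8 5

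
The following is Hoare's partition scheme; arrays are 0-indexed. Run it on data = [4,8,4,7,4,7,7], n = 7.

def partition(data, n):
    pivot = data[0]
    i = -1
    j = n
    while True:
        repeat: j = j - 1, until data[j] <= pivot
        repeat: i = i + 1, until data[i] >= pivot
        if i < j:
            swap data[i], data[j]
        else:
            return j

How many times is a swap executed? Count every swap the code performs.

pivot=4
j stops at 4 (4), i stops at 0 (4); swap ⇒ [4,8,4,7,4,7,7]
j stops at 2 (4), i stops at 1 (8); swap ⇒ [4,4,8,7,4,7,7]
j stops at 1, i stops at 2; i≥j ⇒ return 1. data=[4,4,8,7,4,7,7]

2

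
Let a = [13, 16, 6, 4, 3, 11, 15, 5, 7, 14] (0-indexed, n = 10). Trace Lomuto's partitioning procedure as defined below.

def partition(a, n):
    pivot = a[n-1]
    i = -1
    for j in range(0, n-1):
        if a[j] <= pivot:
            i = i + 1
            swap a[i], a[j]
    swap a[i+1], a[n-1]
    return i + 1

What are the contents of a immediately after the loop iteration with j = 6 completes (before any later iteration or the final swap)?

pivot = a[9] = 14; i = -1
j=0: a[0]=13 ≤ 14 → i=0, swap a[0],a[0] (no change) → [13, 16, 6, 4, 3, 11, 15, 5, 7, 14]
j=1: a[1]=16 > 14 → no swap
j=2: a[2]=6 ≤ 14 → i=1, swap a[1],a[2] → [13, 6, 16, 4, 3, 11, 15, 5, 7, 14]
j=3: a[3]=4 ≤ 14 → i=2, swap a[2],a[3] → [13, 6, 4, 16, 3, 11, 15, 5, 7, 14]
j=4: a[4]=3 ≤ 14 → i=3, swap a[3],a[4] → [13, 6, 4, 3, 16, 11, 15, 5, 7, 14]
j=5: a[5]=11 ≤ 14 → i=4, swap a[4],a[5] → [13, 6, 4, 3, 11, 16, 15, 5, 7, 14]
j=6: a[6]=15 > 14 → no swap
(after j=6) a = [13, 6, 4, 3, 11, 16, 15, 5, 7, 14]

[13, 6, 4, 3, 11, 16, 15, 5, 7, 14]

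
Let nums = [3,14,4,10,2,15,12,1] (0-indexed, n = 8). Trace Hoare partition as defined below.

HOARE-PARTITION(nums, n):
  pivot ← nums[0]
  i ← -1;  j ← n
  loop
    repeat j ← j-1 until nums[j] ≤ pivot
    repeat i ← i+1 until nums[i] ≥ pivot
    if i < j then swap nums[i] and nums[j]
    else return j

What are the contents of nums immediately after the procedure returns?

pivot = nums[0] = 3; i = -1, j = 8
j→7 (nums[7]=1≤3), i→0 (nums[0]=3≥3); i<j, swap → [1,14,4,10,2,15,12,3]
j→4 (nums[4]=2≤3), i→1 (nums[1]=14≥3); i<j, swap → [1,2,4,10,14,15,12,3]
j→1, i→2; i≥j, return j=1. nums = [1,2,4,10,14,15,12,3]

[1,2,4,10,14,15,12,3]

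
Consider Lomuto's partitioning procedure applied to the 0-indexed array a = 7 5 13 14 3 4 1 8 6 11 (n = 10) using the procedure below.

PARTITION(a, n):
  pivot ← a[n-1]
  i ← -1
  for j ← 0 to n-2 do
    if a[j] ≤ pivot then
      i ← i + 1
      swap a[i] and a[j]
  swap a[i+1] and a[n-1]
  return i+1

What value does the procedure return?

pivot = a[9] = 11; i = -1
j=0: a[0]=7 ≤ 11 → i=0, swap a[0],a[0] (no change) → 7 5 13 14 3 4 1 8 6 11
j=1: a[1]=5 ≤ 11 → i=1, swap a[1],a[1] (no change) → 7 5 13 14 3 4 1 8 6 11
j=2: a[2]=13 > 11 → no swap
j=3: a[3]=14 > 11 → no swap
j=4: a[4]=3 ≤ 11 → i=2, swap a[2],a[4] → 7 5 3 14 13 4 1 8 6 11
j=5: a[5]=4 ≤ 11 → i=3, swap a[3],a[5] → 7 5 3 4 13 14 1 8 6 11
j=6: a[6]=1 ≤ 11 → i=4, swap a[4],a[6] → 7 5 3 4 1 14 13 8 6 11
j=7: a[7]=8 ≤ 11 → i=5, swap a[5],a[7] → 7 5 3 4 1 8 13 14 6 11
j=8: a[8]=6 ≤ 11 → i=6, swap a[6],a[8] → 7 5 3 4 1 8 6 14 13 11
final swap a[7],a[9] → 7 5 3 4 1 8 6 11 13 14; return 7

7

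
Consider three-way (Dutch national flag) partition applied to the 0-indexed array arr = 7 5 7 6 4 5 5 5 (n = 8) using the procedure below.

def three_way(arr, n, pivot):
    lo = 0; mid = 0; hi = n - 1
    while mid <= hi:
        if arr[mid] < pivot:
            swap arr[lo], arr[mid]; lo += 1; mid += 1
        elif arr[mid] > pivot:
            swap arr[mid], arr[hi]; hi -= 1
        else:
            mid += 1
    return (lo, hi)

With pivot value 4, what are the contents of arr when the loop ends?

4 7 6 5 5 5 5 7

pivot = 4; lo=0, mid=0, hi=7
arr[mid]=7>4: swap arr[0],arr[7]; hi=6 → 5 5 7 6 4 5 5 7
arr[mid]=5>4: swap arr[0],arr[6]; hi=5 → 5 5 7 6 4 5 5 7
arr[mid]=5>4: swap arr[0],arr[5]; hi=4 → 5 5 7 6 4 5 5 7
arr[mid]=5>4: swap arr[0],arr[4]; hi=3 → 4 5 7 6 5 5 5 7
arr[mid]=4=4: mid=1
arr[mid]=5>4: swap arr[1],arr[3]; hi=2 → 4 6 7 5 5 5 5 7
arr[mid]=6>4: swap arr[1],arr[2]; hi=1 → 4 7 6 5 5 5 5 7
arr[mid]=7>4: swap arr[1],arr[1]; hi=0 → 4 7 6 5 5 5 5 7
end: lo=0, hi=0; arr = 4 7 6 5 5 5 5 7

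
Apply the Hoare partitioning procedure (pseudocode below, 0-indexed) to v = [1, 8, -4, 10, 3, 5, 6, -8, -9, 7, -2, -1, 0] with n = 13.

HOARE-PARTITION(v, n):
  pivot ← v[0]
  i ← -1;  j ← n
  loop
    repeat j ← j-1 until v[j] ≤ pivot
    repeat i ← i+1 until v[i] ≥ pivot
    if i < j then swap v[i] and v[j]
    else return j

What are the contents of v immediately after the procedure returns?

[0, -1, -4, -2, -9, -8, 6, 5, 3, 7, 10, 8, 1]

pivot=1
j stops at 12 (0), i stops at 0 (1); swap ⇒ [0, 8, -4, 10, 3, 5, 6, -8, -9, 7, -2, -1, 1]
j stops at 11 (-1), i stops at 1 (8); swap ⇒ [0, -1, -4, 10, 3, 5, 6, -8, -9, 7, -2, 8, 1]
j stops at 10 (-2), i stops at 3 (10); swap ⇒ [0, -1, -4, -2, 3, 5, 6, -8, -9, 7, 10, 8, 1]
j stops at 8 (-9), i stops at 4 (3); swap ⇒ [0, -1, -4, -2, -9, 5, 6, -8, 3, 7, 10, 8, 1]
j stops at 7 (-8), i stops at 5 (5); swap ⇒ [0, -1, -4, -2, -9, -8, 6, 5, 3, 7, 10, 8, 1]
j stops at 5, i stops at 6; i≥j ⇒ return 5. v=[0, -1, -4, -2, -9, -8, 6, 5, 3, 7, 10, 8, 1]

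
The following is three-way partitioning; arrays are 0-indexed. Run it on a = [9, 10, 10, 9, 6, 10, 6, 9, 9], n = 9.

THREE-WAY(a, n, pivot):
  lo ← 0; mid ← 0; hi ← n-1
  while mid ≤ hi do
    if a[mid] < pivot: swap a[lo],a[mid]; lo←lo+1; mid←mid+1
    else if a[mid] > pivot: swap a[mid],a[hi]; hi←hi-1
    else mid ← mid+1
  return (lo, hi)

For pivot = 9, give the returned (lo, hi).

(2, 5)

lo=0 mid=0 hi=8
9=9: mid=1
10>9: swap(1,8), hi=7 ⇒ [9, 9, 10, 9, 6, 10, 6, 9, 10]
9=9: mid=2
10>9: swap(2,7), hi=6 ⇒ [9, 9, 9, 9, 6, 10, 6, 10, 10]
9=9: mid=3
9=9: mid=4
6<9: swap(0,4), lo=1 mid=5 ⇒ [6, 9, 9, 9, 9, 10, 6, 10, 10]
10>9: swap(5,6), hi=5 ⇒ [6, 9, 9, 9, 9, 6, 10, 10, 10]
6<9: swap(1,5), lo=2 mid=6 ⇒ [6, 6, 9, 9, 9, 9, 10, 10, 10]
done. lo=2 hi=5; a=[6, 6, 9, 9, 9, 9, 10, 10, 10]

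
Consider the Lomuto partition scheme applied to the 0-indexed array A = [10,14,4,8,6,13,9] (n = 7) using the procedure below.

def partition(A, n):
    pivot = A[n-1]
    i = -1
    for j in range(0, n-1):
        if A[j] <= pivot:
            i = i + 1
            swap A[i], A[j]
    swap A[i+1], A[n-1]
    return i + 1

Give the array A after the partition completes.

pivot = A[6] = 9; i = -1
j=0: A[0]=10 > 9 → no swap
j=1: A[1]=14 > 9 → no swap
j=2: A[2]=4 ≤ 9 → i=0, swap A[0],A[2] → [4,14,10,8,6,13,9]
j=3: A[3]=8 ≤ 9 → i=1, swap A[1],A[3] → [4,8,10,14,6,13,9]
j=4: A[4]=6 ≤ 9 → i=2, swap A[2],A[4] → [4,8,6,14,10,13,9]
j=5: A[5]=13 > 9 → no swap
final swap A[3],A[6] → [4,8,6,9,10,13,14]; return 3

[4,8,6,9,10,13,14]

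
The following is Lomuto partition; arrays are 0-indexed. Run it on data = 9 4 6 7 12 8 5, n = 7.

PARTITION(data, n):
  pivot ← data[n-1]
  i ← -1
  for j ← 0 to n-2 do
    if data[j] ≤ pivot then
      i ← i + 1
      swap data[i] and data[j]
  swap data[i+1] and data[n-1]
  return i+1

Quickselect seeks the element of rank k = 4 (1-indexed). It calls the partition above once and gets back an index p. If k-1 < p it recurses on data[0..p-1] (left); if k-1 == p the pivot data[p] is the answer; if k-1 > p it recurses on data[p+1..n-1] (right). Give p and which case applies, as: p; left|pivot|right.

1; right

pivot = data[6] = 5; i = -1
j=0: data[0]=9 > 5 → no swap
j=1: data[1]=4 ≤ 5 → i=0, swap data[0],data[1] → 4 9 6 7 12 8 5
j=2: data[2]=6 > 5 → no swap
j=3: data[3]=7 > 5 → no swap
j=4: data[4]=12 > 5 → no swap
j=5: data[5]=8 > 5 → no swap
final swap data[1],data[6] → 4 5 6 7 12 8 9; return 1
p = 1; k-1 = 3 > 1 ⇒ right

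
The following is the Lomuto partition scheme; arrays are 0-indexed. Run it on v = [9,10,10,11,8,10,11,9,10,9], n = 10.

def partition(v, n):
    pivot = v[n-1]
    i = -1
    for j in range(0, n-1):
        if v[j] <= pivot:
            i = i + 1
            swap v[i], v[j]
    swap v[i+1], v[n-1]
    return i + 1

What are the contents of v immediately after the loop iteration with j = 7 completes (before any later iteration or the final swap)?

pivot=9, i=-1
j=0: 9≤9, i=0, swap(0,0) ⇒ [9,10,10,11,8,10,11,9,10,9]
j=1: 10>9, skip
j=2: 10>9, skip
j=3: 11>9, skip
j=4: 8≤9, i=1, swap(1,4) ⇒ [9,8,10,11,10,10,11,9,10,9]
j=5: 10>9, skip
j=6: 11>9, skip
j=7: 9≤9, i=2, swap(2,7) ⇒ [9,8,9,11,10,10,11,10,10,9]
(after j=7) v = [9,8,9,11,10,10,11,10,10,9]

[9,8,9,11,10,10,11,10,10,9]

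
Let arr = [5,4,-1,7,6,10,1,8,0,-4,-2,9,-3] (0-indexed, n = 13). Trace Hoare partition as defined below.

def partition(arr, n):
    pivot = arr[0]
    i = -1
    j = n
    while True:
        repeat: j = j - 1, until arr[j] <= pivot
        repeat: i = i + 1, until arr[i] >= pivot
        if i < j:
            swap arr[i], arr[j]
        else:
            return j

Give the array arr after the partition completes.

pivot=5
j stops at 12 (-3), i stops at 0 (5); swap ⇒ [-3,4,-1,7,6,10,1,8,0,-4,-2,9,5]
j stops at 10 (-2), i stops at 3 (7); swap ⇒ [-3,4,-1,-2,6,10,1,8,0,-4,7,9,5]
j stops at 9 (-4), i stops at 4 (6); swap ⇒ [-3,4,-1,-2,-4,10,1,8,0,6,7,9,5]
j stops at 8 (0), i stops at 5 (10); swap ⇒ [-3,4,-1,-2,-4,0,1,8,10,6,7,9,5]
j stops at 6, i stops at 7; i≥j ⇒ return 6. arr=[-3,4,-1,-2,-4,0,1,8,10,6,7,9,5]

[-3,4,-1,-2,-4,0,1,8,10,6,7,9,5]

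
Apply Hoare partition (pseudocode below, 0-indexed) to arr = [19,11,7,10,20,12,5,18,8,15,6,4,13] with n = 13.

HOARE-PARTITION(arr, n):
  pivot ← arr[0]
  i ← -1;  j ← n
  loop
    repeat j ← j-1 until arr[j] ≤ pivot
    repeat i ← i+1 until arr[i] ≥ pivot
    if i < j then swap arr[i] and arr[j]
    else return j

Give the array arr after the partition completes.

pivot = arr[0] = 19; i = -1, j = 13
j→12 (arr[12]=13≤19), i→0 (arr[0]=19≥19); i<j, swap → [13,11,7,10,20,12,5,18,8,15,6,4,19]
j→11 (arr[11]=4≤19), i→4 (arr[4]=20≥19); i<j, swap → [13,11,7,10,4,12,5,18,8,15,6,20,19]
j→10, i→11; i≥j, return j=10. arr = [13,11,7,10,4,12,5,18,8,15,6,20,19]

[13,11,7,10,4,12,5,18,8,15,6,20,19]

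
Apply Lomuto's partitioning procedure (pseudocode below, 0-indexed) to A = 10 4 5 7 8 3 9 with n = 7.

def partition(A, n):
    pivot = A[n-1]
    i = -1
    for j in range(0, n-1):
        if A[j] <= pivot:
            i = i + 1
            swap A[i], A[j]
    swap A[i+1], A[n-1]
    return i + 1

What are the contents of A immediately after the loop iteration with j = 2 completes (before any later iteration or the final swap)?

pivot = A[6] = 9; i = -1
j=0: A[0]=10 > 9 → no swap
j=1: A[1]=4 ≤ 9 → i=0, swap A[0],A[1] → 4 10 5 7 8 3 9
j=2: A[2]=5 ≤ 9 → i=1, swap A[1],A[2] → 4 5 10 7 8 3 9
(after j=2) A = 4 5 10 7 8 3 9

4 5 10 7 8 3 9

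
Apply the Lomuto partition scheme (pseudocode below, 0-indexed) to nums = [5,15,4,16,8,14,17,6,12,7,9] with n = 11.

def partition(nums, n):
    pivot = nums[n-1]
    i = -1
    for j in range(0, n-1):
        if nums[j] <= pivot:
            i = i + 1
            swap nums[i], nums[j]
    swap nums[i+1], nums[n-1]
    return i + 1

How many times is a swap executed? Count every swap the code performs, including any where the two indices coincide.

pivot = nums[10] = 9; i = -1
j=0: nums[0]=5 ≤ 9 → i=0, swap nums[0],nums[0] (no change) → [5,15,4,16,8,14,17,6,12,7,9]
j=1: nums[1]=15 > 9 → no swap
j=2: nums[2]=4 ≤ 9 → i=1, swap nums[1],nums[2] → [5,4,15,16,8,14,17,6,12,7,9]
j=3: nums[3]=16 > 9 → no swap
j=4: nums[4]=8 ≤ 9 → i=2, swap nums[2],nums[4] → [5,4,8,16,15,14,17,6,12,7,9]
j=5: nums[5]=14 > 9 → no swap
j=6: nums[6]=17 > 9 → no swap
j=7: nums[7]=6 ≤ 9 → i=3, swap nums[3],nums[7] → [5,4,8,6,15,14,17,16,12,7,9]
j=8: nums[8]=12 > 9 → no swap
j=9: nums[9]=7 ≤ 9 → i=4, swap nums[4],nums[9] → [5,4,8,6,7,14,17,16,12,15,9]
final swap nums[5],nums[10] → [5,4,8,6,7,9,17,16,12,15,14]; return 5

6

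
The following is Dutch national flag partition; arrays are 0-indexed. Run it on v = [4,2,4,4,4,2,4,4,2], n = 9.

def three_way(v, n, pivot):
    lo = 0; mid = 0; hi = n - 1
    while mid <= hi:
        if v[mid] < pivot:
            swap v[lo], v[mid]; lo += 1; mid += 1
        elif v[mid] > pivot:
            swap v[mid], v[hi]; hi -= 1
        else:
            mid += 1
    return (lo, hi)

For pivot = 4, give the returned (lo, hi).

(3, 8)

pivot = 4; lo=0, mid=0, hi=8
v[mid]=4=4: mid=1
v[mid]=2<4: swap v[0],v[1]; lo=1,mid=2 → [2,4,4,4,4,2,4,4,2]
v[mid]=4=4: mid=3
v[mid]=4=4: mid=4
v[mid]=4=4: mid=5
v[mid]=2<4: swap v[1],v[5]; lo=2,mid=6 → [2,2,4,4,4,4,4,4,2]
v[mid]=4=4: mid=7
v[mid]=4=4: mid=8
v[mid]=2<4: swap v[2],v[8]; lo=3,mid=9 → [2,2,2,4,4,4,4,4,4]
end: lo=3, hi=8; v = [2,2,2,4,4,4,4,4,4]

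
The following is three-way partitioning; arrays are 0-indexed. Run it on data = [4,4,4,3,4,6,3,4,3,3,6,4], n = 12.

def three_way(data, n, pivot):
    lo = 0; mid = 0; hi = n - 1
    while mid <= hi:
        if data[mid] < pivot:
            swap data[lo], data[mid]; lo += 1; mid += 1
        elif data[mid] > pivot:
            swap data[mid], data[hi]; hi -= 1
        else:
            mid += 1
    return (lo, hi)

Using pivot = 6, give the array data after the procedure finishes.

[4,4,4,3,4,3,4,3,3,4,6,6]

pivot = 6; lo=0, mid=0, hi=11
data[mid]=4<6: swap data[0],data[0]; lo=1,mid=1 → [4,4,4,3,4,6,3,4,3,3,6,4]
data[mid]=4<6: swap data[1],data[1]; lo=2,mid=2 → [4,4,4,3,4,6,3,4,3,3,6,4]
data[mid]=4<6: swap data[2],data[2]; lo=3,mid=3 → [4,4,4,3,4,6,3,4,3,3,6,4]
data[mid]=3<6: swap data[3],data[3]; lo=4,mid=4 → [4,4,4,3,4,6,3,4,3,3,6,4]
data[mid]=4<6: swap data[4],data[4]; lo=5,mid=5 → [4,4,4,3,4,6,3,4,3,3,6,4]
data[mid]=6=6: mid=6
data[mid]=3<6: swap data[5],data[6]; lo=6,mid=7 → [4,4,4,3,4,3,6,4,3,3,6,4]
data[mid]=4<6: swap data[6],data[7]; lo=7,mid=8 → [4,4,4,3,4,3,4,6,3,3,6,4]
data[mid]=3<6: swap data[7],data[8]; lo=8,mid=9 → [4,4,4,3,4,3,4,3,6,3,6,4]
data[mid]=3<6: swap data[8],data[9]; lo=9,mid=10 → [4,4,4,3,4,3,4,3,3,6,6,4]
data[mid]=6=6: mid=11
data[mid]=4<6: swap data[9],data[11]; lo=10,mid=12 → [4,4,4,3,4,3,4,3,3,4,6,6]
end: lo=10, hi=11; data = [4,4,4,3,4,3,4,3,3,4,6,6]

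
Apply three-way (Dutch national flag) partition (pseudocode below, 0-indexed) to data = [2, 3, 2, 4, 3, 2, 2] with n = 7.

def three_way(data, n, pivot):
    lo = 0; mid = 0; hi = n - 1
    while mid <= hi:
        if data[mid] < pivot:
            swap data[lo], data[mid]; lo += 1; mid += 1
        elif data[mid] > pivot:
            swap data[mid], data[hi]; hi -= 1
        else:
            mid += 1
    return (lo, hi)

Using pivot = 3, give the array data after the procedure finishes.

[2, 2, 2, 2, 3, 3, 4]

pivot = 3; lo=0, mid=0, hi=6
data[mid]=2<3: swap data[0],data[0]; lo=1,mid=1 → [2, 3, 2, 4, 3, 2, 2]
data[mid]=3=3: mid=2
data[mid]=2<3: swap data[1],data[2]; lo=2,mid=3 → [2, 2, 3, 4, 3, 2, 2]
data[mid]=4>3: swap data[3],data[6]; hi=5 → [2, 2, 3, 2, 3, 2, 4]
data[mid]=2<3: swap data[2],data[3]; lo=3,mid=4 → [2, 2, 2, 3, 3, 2, 4]
data[mid]=3=3: mid=5
data[mid]=2<3: swap data[3],data[5]; lo=4,mid=6 → [2, 2, 2, 2, 3, 3, 4]
end: lo=4, hi=5; data = [2, 2, 2, 2, 3, 3, 4]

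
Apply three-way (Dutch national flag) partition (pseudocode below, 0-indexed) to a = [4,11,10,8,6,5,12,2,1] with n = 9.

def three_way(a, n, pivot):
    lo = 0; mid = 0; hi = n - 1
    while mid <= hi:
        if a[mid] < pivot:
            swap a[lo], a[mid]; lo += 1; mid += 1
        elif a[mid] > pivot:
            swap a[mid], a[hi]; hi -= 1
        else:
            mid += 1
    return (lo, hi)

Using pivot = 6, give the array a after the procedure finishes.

lo=0 mid=0 hi=8
4<6: swap(0,0), lo=1 mid=1 ⇒ [4,11,10,8,6,5,12,2,1]
11>6: swap(1,8), hi=7 ⇒ [4,1,10,8,6,5,12,2,11]
1<6: swap(1,1), lo=2 mid=2 ⇒ [4,1,10,8,6,5,12,2,11]
10>6: swap(2,7), hi=6 ⇒ [4,1,2,8,6,5,12,10,11]
2<6: swap(2,2), lo=3 mid=3 ⇒ [4,1,2,8,6,5,12,10,11]
8>6: swap(3,6), hi=5 ⇒ [4,1,2,12,6,5,8,10,11]
12>6: swap(3,5), hi=4 ⇒ [4,1,2,5,6,12,8,10,11]
5<6: swap(3,3), lo=4 mid=4 ⇒ [4,1,2,5,6,12,8,10,11]
6=6: mid=5
done. lo=4 hi=4; a=[4,1,2,5,6,12,8,10,11]

[4,1,2,5,6,12,8,10,11]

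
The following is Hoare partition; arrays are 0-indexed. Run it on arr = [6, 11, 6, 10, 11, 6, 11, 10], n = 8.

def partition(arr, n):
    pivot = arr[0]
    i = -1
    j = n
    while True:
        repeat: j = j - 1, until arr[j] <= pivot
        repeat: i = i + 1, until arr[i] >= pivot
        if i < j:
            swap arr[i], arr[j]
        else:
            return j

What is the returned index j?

pivot=6
j stops at 5 (6), i stops at 0 (6); swap ⇒ [6, 11, 6, 10, 11, 6, 11, 10]
j stops at 2 (6), i stops at 1 (11); swap ⇒ [6, 6, 11, 10, 11, 6, 11, 10]
j stops at 1, i stops at 2; i≥j ⇒ return 1. arr=[6, 6, 11, 10, 11, 6, 11, 10]

1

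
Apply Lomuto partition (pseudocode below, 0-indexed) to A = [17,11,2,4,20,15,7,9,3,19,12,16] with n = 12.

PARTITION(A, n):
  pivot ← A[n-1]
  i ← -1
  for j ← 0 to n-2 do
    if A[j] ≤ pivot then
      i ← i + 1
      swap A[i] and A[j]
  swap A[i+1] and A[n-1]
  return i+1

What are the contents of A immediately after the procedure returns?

pivot=16, i=-1
j=0: 17>16, skip
j=1: 11≤16, i=0, swap(0,1) ⇒ [11,17,2,4,20,15,7,9,3,19,12,16]
j=2: 2≤16, i=1, swap(1,2) ⇒ [11,2,17,4,20,15,7,9,3,19,12,16]
j=3: 4≤16, i=2, swap(2,3) ⇒ [11,2,4,17,20,15,7,9,3,19,12,16]
j=4: 20>16, skip
j=5: 15≤16, i=3, swap(3,5) ⇒ [11,2,4,15,20,17,7,9,3,19,12,16]
j=6: 7≤16, i=4, swap(4,6) ⇒ [11,2,4,15,7,17,20,9,3,19,12,16]
j=7: 9≤16, i=5, swap(5,7) ⇒ [11,2,4,15,7,9,20,17,3,19,12,16]
j=8: 3≤16, i=6, swap(6,8) ⇒ [11,2,4,15,7,9,3,17,20,19,12,16]
j=9: 19>16, skip
j=10: 12≤16, i=7, swap(7,10) ⇒ [11,2,4,15,7,9,3,12,20,19,17,16]
swap(8,11) ⇒ [11,2,4,15,7,9,3,12,16,19,17,20]; return 8

[11,2,4,15,7,9,3,12,16,19,17,20]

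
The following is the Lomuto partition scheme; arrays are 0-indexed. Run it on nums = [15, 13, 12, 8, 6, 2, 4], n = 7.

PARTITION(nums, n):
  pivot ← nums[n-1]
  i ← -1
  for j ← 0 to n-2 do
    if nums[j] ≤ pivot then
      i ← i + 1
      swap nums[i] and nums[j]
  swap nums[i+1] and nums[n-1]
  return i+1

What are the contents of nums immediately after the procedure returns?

pivot = nums[6] = 4; i = -1
j=0: nums[0]=15 > 4 → no swap
j=1: nums[1]=13 > 4 → no swap
j=2: nums[2]=12 > 4 → no swap
j=3: nums[3]=8 > 4 → no swap
j=4: nums[4]=6 > 4 → no swap
j=5: nums[5]=2 ≤ 4 → i=0, swap nums[0],nums[5] → [2, 13, 12, 8, 6, 15, 4]
final swap nums[1],nums[6] → [2, 4, 12, 8, 6, 15, 13]; return 1

[2, 4, 12, 8, 6, 15, 13]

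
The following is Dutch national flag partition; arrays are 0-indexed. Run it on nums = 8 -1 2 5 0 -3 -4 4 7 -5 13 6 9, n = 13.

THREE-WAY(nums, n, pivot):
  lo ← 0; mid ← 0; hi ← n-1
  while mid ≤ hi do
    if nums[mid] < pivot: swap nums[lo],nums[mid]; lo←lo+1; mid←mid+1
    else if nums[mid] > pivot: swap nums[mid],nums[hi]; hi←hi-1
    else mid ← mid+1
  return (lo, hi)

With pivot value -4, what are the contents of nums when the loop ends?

pivot = -4; lo=0, mid=0, hi=12
nums[mid]=8>-4: swap nums[0],nums[12]; hi=11 → 9 -1 2 5 0 -3 -4 4 7 -5 13 6 8
nums[mid]=9>-4: swap nums[0],nums[11]; hi=10 → 6 -1 2 5 0 -3 -4 4 7 -5 13 9 8
nums[mid]=6>-4: swap nums[0],nums[10]; hi=9 → 13 -1 2 5 0 -3 -4 4 7 -5 6 9 8
nums[mid]=13>-4: swap nums[0],nums[9]; hi=8 → -5 -1 2 5 0 -3 -4 4 7 13 6 9 8
nums[mid]=-5<-4: swap nums[0],nums[0]; lo=1,mid=1 → -5 -1 2 5 0 -3 -4 4 7 13 6 9 8
nums[mid]=-1>-4: swap nums[1],nums[8]; hi=7 → -5 7 2 5 0 -3 -4 4 -1 13 6 9 8
nums[mid]=7>-4: swap nums[1],nums[7]; hi=6 → -5 4 2 5 0 -3 -4 7 -1 13 6 9 8
nums[mid]=4>-4: swap nums[1],nums[6]; hi=5 → -5 -4 2 5 0 -3 4 7 -1 13 6 9 8
nums[mid]=-4=-4: mid=2
nums[mid]=2>-4: swap nums[2],nums[5]; hi=4 → -5 -4 -3 5 0 2 4 7 -1 13 6 9 8
nums[mid]=-3>-4: swap nums[2],nums[4]; hi=3 → -5 -4 0 5 -3 2 4 7 -1 13 6 9 8
nums[mid]=0>-4: swap nums[2],nums[3]; hi=2 → -5 -4 5 0 -3 2 4 7 -1 13 6 9 8
nums[mid]=5>-4: swap nums[2],nums[2]; hi=1 → -5 -4 5 0 -3 2 4 7 -1 13 6 9 8
end: lo=1, hi=1; nums = -5 -4 5 0 -3 2 4 7 -1 13 6 9 8

-5 -4 5 0 -3 2 4 7 -1 13 6 9 8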